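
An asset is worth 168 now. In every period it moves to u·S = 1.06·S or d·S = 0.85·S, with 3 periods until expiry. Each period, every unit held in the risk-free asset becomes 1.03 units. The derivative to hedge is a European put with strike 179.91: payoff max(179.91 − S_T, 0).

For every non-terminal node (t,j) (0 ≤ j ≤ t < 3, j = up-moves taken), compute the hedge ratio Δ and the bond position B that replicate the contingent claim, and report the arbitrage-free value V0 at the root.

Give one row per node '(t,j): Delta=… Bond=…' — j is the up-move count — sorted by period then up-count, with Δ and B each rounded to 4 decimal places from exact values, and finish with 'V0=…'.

Since d<R<u, set p* = (R−d)/(u−d) = 0.8571; price each node as the discounted p*-expectation of its children.
Payoff layer (t=3): V(3,0)=76.7370, V(3,1)=51.2472, V(3,2)=19.4599, V(3,3)=0.0000
  t=2,j=0: stock 121.3800 → up 128.6628 (V=51.2472), down 103.1730 (V=76.7370). Price 53.2899; hedge Δ=-1.0000, bond B=174.6699.
  t=2,j=1: stock 151.3680 → up 160.4501 (V=19.4599), down 128.6628 (V=51.2472). Price 23.3019; hedge Δ=-1.0000, bond B=174.6699.
  t=2,j=2: stock 188.7648 → up 200.0907 (V=0.0000), down 160.4501 (V=19.4599). Price 2.6990; hedge Δ=-0.4909, bond B=95.3653.
  t=1,j=0: stock 142.8000 → up 151.3680 (V=23.3019), down 121.3800 (V=53.2899). Price 26.7824; hedge Δ=-1.0000, bond B=169.5824.
  t=1,j=1: stock 178.0800 → up 188.7648 (V=2.6990), down 151.3680 (V=23.3019). Price 5.4779; hedge Δ=-0.5509, bond B=103.5869.
  t=0,j=0: stock 168.0000 → up 178.0800 (V=5.4779), down 142.8000 (V=26.7824). Price 8.2732; hedge Δ=-0.6039, bond B=109.7232.
Root portfolio cost Δ·168+B reproduces V0=8.2732.

(0,0): Delta=-0.6039 Bond=109.7232
(1,0): Delta=-1.0000 Bond=169.5824
(1,1): Delta=-0.5509 Bond=103.5869
(2,0): Delta=-1.0000 Bond=174.6699
(2,1): Delta=-1.0000 Bond=174.6699
(2,2): Delta=-0.4909 Bond=95.3653
V0=8.2732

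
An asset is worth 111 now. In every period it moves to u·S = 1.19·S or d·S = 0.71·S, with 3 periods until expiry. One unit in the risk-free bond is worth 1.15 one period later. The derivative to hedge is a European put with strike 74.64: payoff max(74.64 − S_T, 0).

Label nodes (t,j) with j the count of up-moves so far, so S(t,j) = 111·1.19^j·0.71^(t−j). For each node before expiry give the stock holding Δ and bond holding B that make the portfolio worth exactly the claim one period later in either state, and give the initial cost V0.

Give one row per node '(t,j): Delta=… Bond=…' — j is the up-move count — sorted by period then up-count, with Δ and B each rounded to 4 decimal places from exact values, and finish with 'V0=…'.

Under the risk-neutral measure, an up-move has probability p* = (R−d)/(u−d) = 0.9167 and values discount at R = 1.15.
Terminal values V(3,·): V(3,0)=34.9119, V(3,1)=8.0534, V(3,2)=0.0000, V(3,3)=0.0000
  t=2,j=0: stock 55.9551 → up 66.5866 (V=8.0534), down 39.7281 (V=34.9119). Price 8.9492; hedge Δ=-1.0000, bond B=64.9043.
  t=2,j=1: stock 93.7839 → up 111.6028 (V=0.0000), down 66.5866 (V=8.0534). Price 0.5836; hedge Δ=-0.1789, bond B=17.3616.
  t=2,j=2: stock 157.1871 → up 187.0526 (V=0.0000), down 111.6028 (V=0.0000). Price 0.0000; hedge Δ=0.0000, bond B=0.0000.
  t=1,j=0: stock 78.8100 → up 93.7839 (V=0.5836), down 55.9551 (V=8.9492). Price 1.1137; hedge Δ=-0.2211, bond B=18.5421.
  t=1,j=1: stock 132.0900 → up 157.1871 (V=0.0000), down 93.7839 (V=0.5836). Price 0.0423; hedge Δ=-0.0092, bond B=1.2581.
  t=0,j=0: stock 111.0000 → up 132.0900 (V=0.0423), down 78.8100 (V=1.1137). Price 0.1144; hedge Δ=-0.0201, bond B=2.3465.
The time-0 hedge costs 0.1144, which is the no-arbitrage price.

(0,0): Delta=-0.0201 Bond=2.3465
(1,0): Delta=-0.2211 Bond=18.5421
(1,1): Delta=-0.0092 Bond=1.2581
(2,0): Delta=-1.0000 Bond=64.9043
(2,1): Delta=-0.1789 Bond=17.3616
(2,2): Delta=0.0000 Bond=0.0000
V0=0.1144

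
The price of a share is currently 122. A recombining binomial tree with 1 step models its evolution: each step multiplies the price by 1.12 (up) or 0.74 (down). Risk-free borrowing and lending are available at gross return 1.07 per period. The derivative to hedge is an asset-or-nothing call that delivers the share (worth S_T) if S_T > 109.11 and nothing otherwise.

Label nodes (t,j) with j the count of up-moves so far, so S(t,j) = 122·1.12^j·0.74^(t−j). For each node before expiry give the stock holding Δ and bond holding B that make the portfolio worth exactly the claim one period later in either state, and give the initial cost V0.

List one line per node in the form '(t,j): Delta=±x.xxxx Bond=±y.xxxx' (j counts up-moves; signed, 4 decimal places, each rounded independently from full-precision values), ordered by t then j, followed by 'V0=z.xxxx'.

Under the risk-neutral measure, an up-move has probability p* = (R−d)/(u−d) = 0.8684 and values discount at R = 1.07.
Terminal values V(1,·): V(1,0)=0.0000, V(1,1)=136.6400
Node (0,0) S=122.0000: V=(p*·136.6400+(1−p*)·0.0000)/1.07=110.8982; Δ=(136.6400−0.0000)/(136.6400−90.2800)=2.9474; B=V−Δ·S=-248.6808
Root portfolio cost Δ·122+B reproduces V0=110.8982.

(0,0): Delta=2.9474 Bond=-248.6808
V0=110.8982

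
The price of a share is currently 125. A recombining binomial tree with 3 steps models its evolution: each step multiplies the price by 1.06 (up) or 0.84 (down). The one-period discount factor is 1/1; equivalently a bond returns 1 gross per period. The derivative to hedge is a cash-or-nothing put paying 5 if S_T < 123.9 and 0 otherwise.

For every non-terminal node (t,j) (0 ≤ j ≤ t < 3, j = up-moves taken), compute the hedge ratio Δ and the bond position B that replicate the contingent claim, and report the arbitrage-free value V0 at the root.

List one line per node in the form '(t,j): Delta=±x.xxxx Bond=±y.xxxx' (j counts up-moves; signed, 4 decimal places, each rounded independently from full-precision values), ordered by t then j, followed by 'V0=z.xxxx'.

(0,0): Delta=-0.0962 Bond=15.0977
(1,0): Delta=0.0000 Bond=5.0000
(1,1): Delta=-0.1247 Bond=18.8843
(2,0): Delta=0.0000 Bond=5.0000
(2,1): Delta=0.0000 Bond=5.0000
(2,2): Delta=-0.1618 Bond=24.0909
V0=3.0766

The replicating-portfolio and risk-neutral prices coincide; use p* = (1−0.84)/(1.06−0.84) = 0.7273 for the latter.
Payoff layer (t=3): V(3,0)=5.0000, V(3,1)=5.0000, V(3,2)=5.0000, V(3,3)=0.0000
  t=2,j=0: stock 88.2000 → up 93.4920 (V=5.0000), down 74.0880 (V=5.0000). Price 5.0000; hedge Δ=0.0000, bond B=5.0000.
  t=2,j=1: stock 111.3000 → up 117.9780 (V=5.0000), down 93.4920 (V=5.0000). Price 5.0000; hedge Δ=0.0000, bond B=5.0000.
  t=2,j=2: stock 140.4500 → up 148.8770 (V=0.0000), down 117.9780 (V=5.0000). Price 1.3636; hedge Δ=-0.1618, bond B=24.0909.
  t=1,j=0: stock 105.0000 → up 111.3000 (V=5.0000), down 88.2000 (V=5.0000). Price 5.0000; hedge Δ=0.0000, bond B=5.0000.
  t=1,j=1: stock 132.5000 → up 140.4500 (V=1.3636), down 111.3000 (V=5.0000). Price 2.3554; hedge Δ=-0.1247, bond B=18.8843.
  t=0,j=0: stock 125.0000 → up 132.5000 (V=2.3554), down 105.0000 (V=5.0000). Price 3.0766; hedge Δ=-0.0962, bond B=15.0977.
Check: Δ(0,0)·S0 + B(0,0) = 3.0766 = V0.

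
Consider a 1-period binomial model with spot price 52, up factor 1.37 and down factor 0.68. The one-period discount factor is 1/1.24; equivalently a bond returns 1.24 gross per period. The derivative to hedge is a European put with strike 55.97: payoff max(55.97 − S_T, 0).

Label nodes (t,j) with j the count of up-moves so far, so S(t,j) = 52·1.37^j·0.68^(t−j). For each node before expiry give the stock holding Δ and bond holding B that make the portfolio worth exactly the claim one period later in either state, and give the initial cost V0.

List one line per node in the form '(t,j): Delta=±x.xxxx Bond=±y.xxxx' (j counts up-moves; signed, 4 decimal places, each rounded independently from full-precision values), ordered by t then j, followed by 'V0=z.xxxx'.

Risk-neutral probability p* = (R−d)/(u−d) = (1.24−0.68)/(1.37−0.68) = 0.8116.
Terminal payoffs: V(1,0)=20.6100, V(1,1)=0.0000
  t=0,j=0: stock 52.0000 → up 71.2400 (V=0.0000), down 35.3600 (V=20.6100). Price 3.1315; hedge Δ=-0.5744, bond B=33.0011.
The time-0 hedge costs 3.1315, which is the no-arbitrage price.

(0,0): Delta=-0.5744 Bond=33.0011
V0=3.1315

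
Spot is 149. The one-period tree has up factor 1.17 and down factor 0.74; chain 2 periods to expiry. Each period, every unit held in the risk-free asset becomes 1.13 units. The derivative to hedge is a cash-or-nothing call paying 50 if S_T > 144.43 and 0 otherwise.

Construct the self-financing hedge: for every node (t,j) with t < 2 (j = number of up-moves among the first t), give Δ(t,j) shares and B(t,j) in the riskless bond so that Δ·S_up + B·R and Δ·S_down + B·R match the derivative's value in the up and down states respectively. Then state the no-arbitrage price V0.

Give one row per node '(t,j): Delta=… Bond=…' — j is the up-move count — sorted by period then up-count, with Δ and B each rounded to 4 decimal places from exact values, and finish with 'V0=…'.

The replicating-portfolio and risk-neutral prices coincide; use p* = (1.13−0.74)/(1.17−0.74) = 0.9070 for the latter.
Payoff layer (t=2): V(2,0)=0.0000, V(2,1)=0.0000, V(2,2)=50.0000
  t=1,j=0: stock 110.2600 → up 129.0042 (V=0.0000), down 81.5924 (V=0.0000). Price 0.0000; hedge Δ=0.0000, bond B=0.0000.
  t=1,j=1: stock 174.3300 → up 203.9661 (V=50.0000), down 129.0042 (V=0.0000). Price 40.1317; hedge Δ=0.6670, bond B=-76.1474.
  t=0,j=0: stock 149.0000 → up 174.3300 (V=40.1317), down 110.2600 (V=0.0000). Price 32.2111; hedge Δ=0.6264, bond B=-61.1185.
The time-0 hedge costs 32.2111, which is the no-arbitrage price.

(0,0): Delta=0.6264 Bond=-61.1185
(1,0): Delta=0.0000 Bond=0.0000
(1,1): Delta=0.6670 Bond=-76.1474
V0=32.2111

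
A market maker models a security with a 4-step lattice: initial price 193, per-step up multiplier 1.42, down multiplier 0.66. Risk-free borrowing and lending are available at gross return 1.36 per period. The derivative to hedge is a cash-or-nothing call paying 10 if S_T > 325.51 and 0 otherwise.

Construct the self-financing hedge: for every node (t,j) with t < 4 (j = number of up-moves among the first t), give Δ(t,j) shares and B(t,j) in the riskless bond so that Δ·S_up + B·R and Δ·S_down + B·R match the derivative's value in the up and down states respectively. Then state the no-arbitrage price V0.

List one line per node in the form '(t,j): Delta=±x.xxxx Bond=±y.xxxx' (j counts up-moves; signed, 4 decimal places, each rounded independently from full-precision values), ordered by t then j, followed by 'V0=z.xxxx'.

Under the risk-neutral measure, an up-move has probability p* = (R−d)/(u−d) = 0.9211 and values discount at R = 1.36.
Payoff layer (t=4): V(4,0)=0.0000, V(4,1)=0.0000, V(4,2)=0.0000, V(4,3)=10.0000, V(4,4)=10.0000
  t=3,j=0: stock 55.4867 → up 78.7912 (V=0.0000), down 36.6212 (V=0.0000). Price 0.0000; hedge Δ=0.0000, bond B=0.0000.
  t=3,j=1: stock 119.3805 → up 169.5204 (V=0.0000), down 78.7912 (V=0.0000). Price 0.0000; hedge Δ=0.0000, bond B=0.0000.
  t=3,j=2: stock 256.8490 → up 364.7256 (V=10.0000), down 169.5204 (V=0.0000). Price 6.7724; hedge Δ=0.0512, bond B=-6.3854.
  t=3,j=3: stock 552.6146 → up 784.7127 (V=10.0000), down 364.7256 (V=10.0000). Price 7.3529; hedge Δ=0.0000, bond B=7.3529.
  t=2,j=0: stock 84.0708 → up 119.3805 (V=0.0000), down 55.4867 (V=0.0000). Price 0.0000; hedge Δ=0.0000, bond B=0.0000.
  t=2,j=1: stock 180.8796 → up 256.8490 (V=6.7724), down 119.3805 (V=0.0000). Price 4.5866; hedge Δ=0.0493, bond B=-4.3245.
  t=2,j=2: stock 389.1652 → up 552.6146 (V=7.3529), down 256.8490 (V=6.7724). Price 5.3729; hedge Δ=0.0020, bond B=4.6091.
  t=1,j=0: stock 127.3800 → up 180.8796 (V=4.5866), down 84.0708 (V=0.0000). Price 3.1063; hedge Δ=0.0474, bond B=-2.9288.
  t=1,j=1: stock 274.0600 → up 389.1652 (V=5.3729), down 180.8796 (V=4.5866). Price 3.9050; hedge Δ=0.0038, bond B=2.8704.
  t=0,j=0: stock 193.0000 → up 274.0600 (V=3.9050), down 127.3800 (V=3.1063). Price 2.8250; hedge Δ=0.0054, bond B=1.7740.
Check: Δ(0,0)·S0 + B(0,0) = 2.8250 = V0.

(0,0): Delta=0.0054 Bond=1.7740
(1,0): Delta=0.0474 Bond=-2.9288
(1,1): Delta=0.0038 Bond=2.8704
(2,0): Delta=0.0000 Bond=0.0000
(2,1): Delta=0.0493 Bond=-4.3245
(2,2): Delta=0.0020 Bond=4.6091
(3,0): Delta=0.0000 Bond=0.0000
(3,1): Delta=0.0000 Bond=0.0000
(3,2): Delta=0.0512 Bond=-6.3854
(3,3): Delta=0.0000 Bond=7.3529
V0=2.8250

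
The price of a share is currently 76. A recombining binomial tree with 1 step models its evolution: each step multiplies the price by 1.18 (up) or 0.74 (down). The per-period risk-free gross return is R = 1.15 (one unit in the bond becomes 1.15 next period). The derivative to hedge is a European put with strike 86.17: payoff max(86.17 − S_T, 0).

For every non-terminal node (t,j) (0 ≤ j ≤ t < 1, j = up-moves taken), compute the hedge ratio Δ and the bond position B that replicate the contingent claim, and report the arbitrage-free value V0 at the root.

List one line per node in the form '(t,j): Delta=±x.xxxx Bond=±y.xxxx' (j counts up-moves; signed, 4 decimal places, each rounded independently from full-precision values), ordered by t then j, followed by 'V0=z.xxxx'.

(0,0): Delta=-0.8950 Bond=69.7972
V0=1.7745

The replicating-portfolio and risk-neutral prices coincide; use p* = (1.15−0.74)/(1.18−0.74) = 0.9318 for the latter.
Terminal payoffs: V(1,0)=29.9300, V(1,1)=0.0000
(0,0): S=76.0000. Δ = (V_up−V_dn)/(S_up−S_dn) = (0.0000−29.9300)/(89.6800−56.2400) = -0.8950. V = [p*·0.0000 + (1−p*)·29.9300]/1.15 = 1.7745. B = V − Δ·S = 69.7972.
The time-0 hedge costs 1.7745, which is the no-arbitrage price.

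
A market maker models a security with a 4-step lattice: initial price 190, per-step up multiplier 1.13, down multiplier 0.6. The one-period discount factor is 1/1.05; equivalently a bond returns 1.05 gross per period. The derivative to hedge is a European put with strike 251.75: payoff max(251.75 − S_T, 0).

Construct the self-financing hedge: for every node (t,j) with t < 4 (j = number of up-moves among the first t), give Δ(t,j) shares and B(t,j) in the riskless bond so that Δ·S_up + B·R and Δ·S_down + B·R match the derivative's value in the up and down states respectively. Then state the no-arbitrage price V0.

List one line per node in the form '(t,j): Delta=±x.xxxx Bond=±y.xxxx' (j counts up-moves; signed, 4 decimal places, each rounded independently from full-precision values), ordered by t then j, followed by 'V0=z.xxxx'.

(0,0): Delta=-0.6953 Bond=174.0285
(1,0): Delta=-1.0000 Bond=217.4711
(1,1): Delta=-0.6665 Bond=176.5537
(2,0): Delta=-1.0000 Bond=228.3447
(2,1): Delta=-1.0000 Bond=228.3447
(2,2): Delta=-0.6350 Bond=177.7435
(3,0): Delta=-1.0000 Bond=239.7619
(3,1): Delta=-1.0000 Bond=239.7619
(3,2): Delta=-1.0000 Bond=239.7619
(3,3): Delta=-0.6005 Bond=177.1851
V0=41.9305

The replicating-portfolio and risk-neutral prices coincide; use p* = (1.05−0.6)/(1.13−0.6) = 0.8491 for the latter.
Payoff layer (t=4): V(4,0)=227.1260, V(4,1)=205.3748, V(4,2)=164.4100, V(4,3)=87.2597, V(4,4)=0.0000
Node (3,0) S=41.0400: V=(p*·205.3748+(1−p*)·227.1260)/1.05=198.7219; Δ=(205.3748−227.1260)/(46.3752−24.6240)=-1.0000; B=V−Δ·S=239.7619
Node (3,1) S=77.2920: V=(p*·164.4100+(1−p*)·205.3748)/1.05=162.4699; Δ=(164.4100−205.3748)/(87.3400−46.3752)=-1.0000; B=V−Δ·S=239.7619
Node (3,2) S=145.5666: V=(p*·87.2597+(1−p*)·164.4100)/1.05=94.1953; Δ=(87.2597−164.4100)/(164.4903−87.3400)=-1.0000; B=V−Δ·S=239.7619
Node (3,3) S=274.1504: V=(p*·0.0000+(1−p*)·87.2597)/1.05=12.5441; Δ=(0.0000−87.2597)/(309.7900−164.4903)=-0.6005; B=V−Δ·S=177.1851
Node (2,0) S=68.4000: V=(p*·162.4699+(1−p*)·198.7219)/1.05=159.9447; Δ=(162.4699−198.7219)/(77.2920−41.0400)=-1.0000; B=V−Δ·S=228.3447
Node (2,1) S=128.8200: V=(p*·94.1953+(1−p*)·162.4699)/1.05=99.5247; Δ=(94.1953−162.4699)/(145.5666−77.2920)=-1.0000; B=V−Δ·S=228.3447
Node (2,2) S=242.6110: V=(p*·12.5441+(1−p*)·94.1953)/1.05=23.6846; Δ=(12.5441−94.1953)/(274.1504−145.5666)=-0.6350; B=V−Δ·S=177.7435
Node (1,0) S=114.0000: V=(p*·99.5247+(1−p*)·159.9447)/1.05=103.4711; Δ=(99.5247−159.9447)/(128.8200−68.4000)=-1.0000; B=V−Δ·S=217.4711
Node (1,1) S=214.7000: V=(p*·23.6846+(1−p*)·99.5247)/1.05=33.4592; Δ=(23.6846−99.5247)/(242.6110−128.8200)=-0.6665; B=V−Δ·S=176.5537
Node (0,0) S=190.0000: V=(p*·33.4592+(1−p*)·103.4711)/1.05=41.9305; Δ=(33.4592−103.4711)/(214.7000−114.0000)=-0.6953; B=V−Δ·S=174.0285
Check: Δ(0,0)·S0 + B(0,0) = 41.9305 = V0.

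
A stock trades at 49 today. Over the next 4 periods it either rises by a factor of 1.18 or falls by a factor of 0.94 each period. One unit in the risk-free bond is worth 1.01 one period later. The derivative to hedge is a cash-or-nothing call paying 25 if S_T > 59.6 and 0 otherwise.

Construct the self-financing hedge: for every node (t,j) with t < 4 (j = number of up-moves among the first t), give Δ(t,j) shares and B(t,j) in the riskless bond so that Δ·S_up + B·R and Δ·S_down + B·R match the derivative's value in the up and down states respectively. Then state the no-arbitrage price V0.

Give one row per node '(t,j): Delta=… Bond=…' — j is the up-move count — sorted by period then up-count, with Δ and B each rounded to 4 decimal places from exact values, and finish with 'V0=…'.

(0,0): Delta=0.9058 Bond=-36.3709
(1,0): Delta=0.9160 Bond=-37.2046
(1,1): Delta=0.8861 Bond=-35.5932
(2,0): Delta=0.6948 Bond=-27.9963
(2,1): Delta=1.3441 Bond=-60.8430
(2,2): Delta=0.0000 Bond=24.5074
(3,0): Delta=0.0000 Bond=0.0000
(3,1): Delta=2.0389 Bond=-96.9472
(3,2): Delta=0.0000 Bond=24.7525
(3,3): Delta=0.0000 Bond=24.7525
V0=8.0153

Risk-neutral probability p* = (R−d)/(u−d) = (1.01−0.94)/(1.18−0.94) = 0.2917.
Terminal payoffs: V(4,0)=0.0000, V(4,1)=0.0000, V(4,2)=25.0000, V(4,3)=25.0000, V(4,4)=25.0000
Node (3,0) S=40.6986: V=(p*·0.0000+(1−p*)·0.0000)/1.01=0.0000; Δ=(0.0000−0.0000)/(48.0244−38.2567)=0.0000; B=V−Δ·S=0.0000
Node (3,1) S=51.0898: V=(p*·25.0000+(1−p*)·0.0000)/1.01=7.2195; Δ=(25.0000−0.0000)/(60.2859−48.0244)=2.0389; B=V−Δ·S=-96.9472
Node (3,2) S=64.1339: V=(p*·25.0000+(1−p*)·25.0000)/1.01=24.7525; Δ=(25.0000−25.0000)/(75.6781−60.2859)=0.0000; B=V−Δ·S=24.7525
Node (3,3) S=80.5086: V=(p*·25.0000+(1−p*)·25.0000)/1.01=24.7525; Δ=(25.0000−25.0000)/(95.0001−75.6781)=0.0000; B=V−Δ·S=24.7525
Node (2,0) S=43.2964: V=(p*·7.2195+(1−p*)·0.0000)/1.01=2.0848; Δ=(7.2195−0.0000)/(51.0898−40.6986)=0.6948; B=V−Δ·S=-27.9963
Node (2,1) S=54.3508: V=(p*·24.7525+(1−p*)·7.2195)/1.01=12.2112; Δ=(24.7525−7.2195)/(64.1339−51.0898)=1.3441; B=V−Δ·S=-60.8430
Node (2,2) S=68.2276: V=(p*·24.7525+(1−p*)·24.7525)/1.01=24.5074; Δ=(24.7525−24.7525)/(80.5086−64.1339)=0.0000; B=V−Δ·S=24.5074
Node (1,0) S=46.0600: V=(p*·12.2112+(1−p*)·2.0848)/1.01=4.9885; Δ=(12.2112−2.0848)/(54.3508−43.2964)=0.9160; B=V−Δ·S=-37.2046
Node (1,1) S=57.8200: V=(p*·24.5074+(1−p*)·12.2112)/1.01=15.6411; Δ=(24.5074−12.2112)/(68.2276−54.3508)=0.8861; B=V−Δ·S=-35.5932
Node (0,0) S=49.0000: V=(p*·15.6411+(1−p*)·4.9885)/1.01=8.0153; Δ=(15.6411−4.9885)/(57.8200−46.0600)=0.9058; B=V−Δ·S=-36.3709
Each (Δ,B) replicates both successor values, so the strategy is self-financing and V0 is arbitrage-free.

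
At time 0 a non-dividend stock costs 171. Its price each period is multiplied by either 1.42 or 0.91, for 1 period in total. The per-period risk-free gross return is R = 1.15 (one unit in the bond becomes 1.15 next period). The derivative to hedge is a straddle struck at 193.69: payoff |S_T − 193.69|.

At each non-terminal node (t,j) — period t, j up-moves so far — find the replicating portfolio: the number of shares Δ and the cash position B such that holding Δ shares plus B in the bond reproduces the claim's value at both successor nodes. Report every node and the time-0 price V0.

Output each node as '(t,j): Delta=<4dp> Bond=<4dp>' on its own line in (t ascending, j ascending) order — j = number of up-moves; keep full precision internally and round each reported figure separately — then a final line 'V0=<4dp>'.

The replicating-portfolio and risk-neutral prices coincide; use p* = (1.15−0.91)/(1.42−0.91) = 0.4706 for the latter.
Payoff layer (t=1): V(1,0)=38.0800, V(1,1)=49.1300
  t=0,j=0: stock 171.0000 → up 242.8200 (V=49.1300), down 155.6100 (V=38.0800). Price 37.6348; hedge Δ=0.1267, bond B=15.9681.
Each (Δ,B) replicates both successor values, so the strategy is self-financing and V0 is arbitrage-free.

(0,0): Delta=0.1267 Bond=15.9681
V0=37.6348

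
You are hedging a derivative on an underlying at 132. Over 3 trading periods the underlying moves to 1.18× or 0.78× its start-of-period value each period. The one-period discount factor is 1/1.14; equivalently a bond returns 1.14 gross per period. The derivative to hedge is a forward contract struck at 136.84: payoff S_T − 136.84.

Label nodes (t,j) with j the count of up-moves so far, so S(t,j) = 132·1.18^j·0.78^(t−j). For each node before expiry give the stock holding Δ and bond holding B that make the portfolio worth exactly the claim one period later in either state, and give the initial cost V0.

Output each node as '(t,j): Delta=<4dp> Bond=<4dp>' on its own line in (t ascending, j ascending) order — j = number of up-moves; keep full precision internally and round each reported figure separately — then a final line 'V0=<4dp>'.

(0,0): Delta=1.0000 Bond=-92.3631
(1,0): Delta=1.0000 Bond=-105.2939
(1,1): Delta=1.0000 Bond=-105.2939
(2,0): Delta=1.0000 Bond=-120.0351
(2,1): Delta=1.0000 Bond=-120.0351
(2,2): Delta=1.0000 Bond=-120.0351
V0=39.6369

Under the risk-neutral measure, an up-move has probability p* = (R−d)/(u−d) = 0.9000 and values discount at R = 1.14.
Payoff layer (t=3): V(3,0)=-74.1991, V(3,1)=-42.0756, V(3,2)=6.5215, V(3,3)=80.0402
(2,0): S=80.3088. Δ = (V_up−V_dn)/(S_up−S_dn) = (-42.0756−-74.1991)/(94.7644−62.6409) = 1.0000. V = [p*·-42.0756 + (1−p*)·-74.1991]/1.14 = -39.7263. B = V − Δ·S = -120.0351.
(2,1): S=121.4928. Δ = (V_up−V_dn)/(S_up−S_dn) = (6.5215−-42.0756)/(143.3615−94.7644) = 1.0000. V = [p*·6.5215 + (1−p*)·-42.0756]/1.14 = 1.4577. B = V − Δ·S = -120.0351.
(2,2): S=183.7968. Δ = (V_up−V_dn)/(S_up−S_dn) = (80.0402−6.5215)/(216.8802−143.3615) = 1.0000. V = [p*·80.0402 + (1−p*)·6.5215]/1.14 = 63.7617. B = V − Δ·S = -120.0351.
(1,0): S=102.9600. Δ = (V_up−V_dn)/(S_up−S_dn) = (1.4577−-39.7263)/(121.4928−80.3088) = 1.0000. V = [p*·1.4577 + (1−p*)·-39.7263]/1.14 = -2.3339. B = V − Δ·S = -105.2939.
(1,1): S=155.7600. Δ = (V_up−V_dn)/(S_up−S_dn) = (63.7617−1.4577)/(183.7968−121.4928) = 1.0000. V = [p*·63.7617 + (1−p*)·1.4577]/1.14 = 50.4661. B = V − Δ·S = -105.2939.
(0,0): S=132.0000. Δ = (V_up−V_dn)/(S_up−S_dn) = (50.4661−-2.3339)/(155.7600−102.9600) = 1.0000. V = [p*·50.4661 + (1−p*)·-2.3339]/1.14 = 39.6369. B = V − Δ·S = -92.3631.
Root portfolio cost Δ·132+B reproduces V0=39.6369.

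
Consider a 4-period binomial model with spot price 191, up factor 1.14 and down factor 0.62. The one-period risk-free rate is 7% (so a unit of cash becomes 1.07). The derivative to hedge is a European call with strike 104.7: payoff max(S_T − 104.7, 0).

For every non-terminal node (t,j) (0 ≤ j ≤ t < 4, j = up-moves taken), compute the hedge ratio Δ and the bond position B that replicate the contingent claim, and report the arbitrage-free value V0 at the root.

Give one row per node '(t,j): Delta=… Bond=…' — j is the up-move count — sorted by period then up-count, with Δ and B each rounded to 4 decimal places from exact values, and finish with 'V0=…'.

(0,0): Delta=0.9596 Bond=-71.2270
(1,0): Delta=0.7515 Bond=-51.5641
(1,1): Delta=0.9772 Bond=-80.0471
(2,0): Delta=0.0000 Bond=0.0000
(2,1): Delta=0.8151 Bond=-63.7562
(2,2): Delta=0.9910 Bond=-89.0562
(3,0): Delta=0.0000 Bond=0.0000
(3,1): Delta=0.0000 Bond=0.0000
(3,2): Delta=0.8840 Bond=-78.8310
(3,3): Delta=1.0000 Bond=-97.8505
V0=112.0608

Risk-neutral probability p* = (R−d)/(u−d) = (1.07−0.62)/(1.14−0.62) = 0.8654.
Payoff layer (t=4): V(4,0)=0.0000, V(4,1)=0.0000, V(4,2)=0.0000, V(4,3)=70.7444, V(4,4)=217.8914
  t=3,j=0: stock 45.5206 → up 51.8935 (V=0.0000), down 28.2228 (V=0.0000). Price 0.0000; hedge Δ=0.0000, bond B=0.0000.
  t=3,j=1: stock 83.6993 → up 95.4172 (V=0.0000), down 51.8935 (V=0.0000). Price 0.0000; hedge Δ=0.0000, bond B=0.0000.
  t=3,j=2: stock 153.8986 → up 175.4444 (V=70.7444), down 95.4172 (V=0.0000). Price 57.2160; hedge Δ=0.8840, bond B=-78.8310.
  t=3,j=3: stock 282.9749 → up 322.5914 (V=217.8914), down 175.4444 (V=70.7444). Price 185.1244; hedge Δ=1.0000, bond B=-97.8505.
  t=2,j=0: stock 73.4204 → up 83.6993 (V=0.0000), down 45.5206 (V=0.0000). Price 0.0000; hedge Δ=0.0000, bond B=0.0000.
  t=2,j=1: stock 134.9988 → up 153.8986 (V=57.2160), down 83.6993 (V=0.0000). Price 46.2746; hedge Δ=0.8151, bond B=-63.7562.
  t=2,j=2: stock 248.2236 → up 282.9749 (V=185.1244), down 153.8986 (V=57.2160). Price 156.9215; hedge Δ=0.9910, bond B=-89.0562.
  t=1,j=0: stock 118.4200 → up 134.9988 (V=46.2746), down 73.4204 (V=0.0000). Price 37.4256; hedge Δ=0.7515, bond B=-51.5641.
  t=1,j=1: stock 217.7400 → up 248.2236 (V=156.9215), down 134.9988 (V=46.2746). Price 132.7353; hedge Δ=0.9772, bond B=-80.0471.
  t=0,j=0: stock 191.0000 → up 217.7400 (V=132.7353), down 118.4200 (V=37.4256). Price 112.0608; hedge Δ=0.9596, bond B=-71.2270.
Check: Δ(0,0)·S0 + B(0,0) = 112.0608 = V0.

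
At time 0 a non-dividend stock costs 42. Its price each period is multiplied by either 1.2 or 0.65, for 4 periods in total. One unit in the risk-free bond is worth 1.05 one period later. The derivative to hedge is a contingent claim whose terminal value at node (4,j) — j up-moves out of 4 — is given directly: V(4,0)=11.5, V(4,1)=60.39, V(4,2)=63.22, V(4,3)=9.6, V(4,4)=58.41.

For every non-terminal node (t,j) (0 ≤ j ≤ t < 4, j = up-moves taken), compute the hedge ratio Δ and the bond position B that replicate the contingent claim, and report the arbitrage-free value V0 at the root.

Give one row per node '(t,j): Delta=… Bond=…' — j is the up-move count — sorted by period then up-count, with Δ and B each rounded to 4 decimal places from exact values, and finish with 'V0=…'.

(0,0): Delta=-0.1113 Bond=36.6961
(1,0): Delta=-1.4257 Bond=74.4141
(1,1): Delta=0.1556 Bond=25.0747
(2,0): Delta=1.5020 Bond=26.1823
(2,1): Delta=-2.0204 Bond=97.6169
(2,2): Delta=0.5977 Bond=-0.4048
(3,0): Delta=7.7067 Bond=-44.0753
(3,1): Delta=0.2416 Bond=54.3290
(3,2): Delta=-2.4799 Bond=120.5610
(3,3): Delta=1.2228 Bond=-45.7948
V0=32.0195

No-arbitrage ⇒ martingale measure with p* = (R−d)/(u−d) = 0.7273.
Terminal values V(4,·): V(4,0)=11.5000, V(4,1)=60.3900, V(4,2)=63.2200, V(4,3)=9.6000, V(4,4)=58.4100
(3,0): S=11.5343. Δ = (V_up−V_dn)/(S_up−S_dn) = (60.3900−11.5000)/(13.8411−7.4973) = 7.7067. V = [p*·60.3900 + (1−p*)·11.5000]/1.05 = 44.8156. B = V − Δ·S = -44.0753.
(3,1): S=21.2940. Δ = (V_up−V_dn)/(S_up−S_dn) = (63.2200−60.3900)/(25.5528−13.8411) = 0.2416. V = [p*·63.2200 + (1−p*)·60.3900]/1.05 = 59.4745. B = V − Δ·S = 54.3290.
(3,2): S=39.3120. Δ = (V_up−V_dn)/(S_up−S_dn) = (9.6000−63.2200)/(47.1744−25.5528) = -2.4799. V = [p*·9.6000 + (1−p*)·63.2200]/1.05 = 23.0701. B = V − Δ·S = 120.5610.
(3,3): S=72.5760. Δ = (V_up−V_dn)/(S_up−S_dn) = (58.4100−9.6000)/(87.0912−47.1744) = 1.2228. V = [p*·58.4100 + (1−p*)·9.6000]/1.05 = 42.9506. B = V − Δ·S = -45.7948.
(2,0): S=17.7450. Δ = (V_up−V_dn)/(S_up−S_dn) = (59.4745−44.8156)/(21.2940−11.5343) = 1.5020. V = [p*·59.4745 + (1−p*)·44.8156]/1.05 = 52.8348. B = V − Δ·S = 26.1823.
(2,1): S=32.7600. Δ = (V_up−V_dn)/(S_up−S_dn) = (23.0701−59.4745)/(39.3120−21.2940) = -2.0204. V = [p*·23.0701 + (1−p*)·59.4745]/1.05 = 31.4272. B = V − Δ·S = 97.6169.
(2,2): S=60.4800. Δ = (V_up−V_dn)/(S_up−S_dn) = (42.9506−23.0701)/(72.5760−39.3120) = 0.5977. V = [p*·42.9506 + (1−p*)·23.0701]/1.05 = 35.7416. B = V − Δ·S = -0.4048.
(1,0): S=27.3000. Δ = (V_up−V_dn)/(S_up−S_dn) = (31.4272−52.8348)/(32.7600−17.7450) = -1.4257. V = [p*·31.4272 + (1−p*)·52.8348]/1.05 = 35.4911. B = V − Δ·S = 74.4141.
(1,1): S=50.4000. Δ = (V_up−V_dn)/(S_up−S_dn) = (35.7416−31.4272)/(60.4800−32.7600) = 0.1556. V = [p*·35.7416 + (1−p*)·31.4272]/1.05 = 32.9190. B = V − Δ·S = 25.0747.
(0,0): S=42.0000. Δ = (V_up−V_dn)/(S_up−S_dn) = (32.9190−35.4911)/(50.4000−27.3000) = -0.1113. V = [p*·32.9190 + (1−p*)·35.4911]/1.05 = 32.0195. B = V − Δ·S = 36.6961.
Root portfolio cost Δ·42+B reproduces V0=32.0195.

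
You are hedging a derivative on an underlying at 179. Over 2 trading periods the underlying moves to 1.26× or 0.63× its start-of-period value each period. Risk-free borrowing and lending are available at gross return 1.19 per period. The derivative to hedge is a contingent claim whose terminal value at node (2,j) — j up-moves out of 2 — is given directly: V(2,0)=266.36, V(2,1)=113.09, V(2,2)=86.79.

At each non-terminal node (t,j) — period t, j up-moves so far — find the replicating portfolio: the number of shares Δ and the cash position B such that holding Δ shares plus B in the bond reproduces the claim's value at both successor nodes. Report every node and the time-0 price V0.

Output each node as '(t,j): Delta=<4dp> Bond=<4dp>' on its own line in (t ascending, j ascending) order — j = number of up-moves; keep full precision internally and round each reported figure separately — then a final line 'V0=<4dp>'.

(0,0): Delta=-0.3011 Bond=120.4207
(1,0): Delta=-2.1574 Bond=352.6303
(1,1): Delta=-0.1851 Bond=117.1345
V0=66.5221

Risk-neutral probability p* = (R−d)/(u−d) = (1.19−0.63)/(1.26−0.63) = 0.8889.
At expiry t=2: V(2,0)=266.3600, V(2,1)=113.0900, V(2,2)=86.7900
(1,0): S=112.7700. Δ = (V_up−V_dn)/(S_up−S_dn) = (113.0900−266.3600)/(142.0902−71.0451) = -2.1574. V = [p*·113.0900 + (1−p*)·266.3600]/1.19 = 109.3445. B = V − Δ·S = 352.6303.
(1,1): S=225.5400. Δ = (V_up−V_dn)/(S_up−S_dn) = (86.7900−113.0900)/(284.1804−142.0902) = -0.1851. V = [p*·86.7900 + (1−p*)·113.0900]/1.19 = 75.3884. B = V − Δ·S = 117.1345.
(0,0): S=179.0000. Δ = (V_up−V_dn)/(S_up−S_dn) = (75.3884−109.3445)/(225.5400−112.7700) = -0.3011. V = [p*·75.3884 + (1−p*)·109.3445]/1.19 = 66.5221. B = V − Δ·S = 120.4207.
Root portfolio cost Δ·179+B reproduces V0=66.5221.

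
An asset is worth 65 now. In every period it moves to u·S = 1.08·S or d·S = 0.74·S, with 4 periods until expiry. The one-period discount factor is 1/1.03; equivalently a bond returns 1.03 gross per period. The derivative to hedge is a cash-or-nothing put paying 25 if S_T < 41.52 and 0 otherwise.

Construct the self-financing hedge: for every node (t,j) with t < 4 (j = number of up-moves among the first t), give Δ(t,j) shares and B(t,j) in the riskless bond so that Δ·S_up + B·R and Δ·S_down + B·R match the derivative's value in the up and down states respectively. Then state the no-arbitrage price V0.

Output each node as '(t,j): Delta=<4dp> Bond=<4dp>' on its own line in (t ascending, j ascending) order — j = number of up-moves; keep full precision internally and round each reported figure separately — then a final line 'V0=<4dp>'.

(0,0): Delta=-0.3323 Bond=23.9456
(1,0): Delta=-1.0483 Bond=59.1045
(1,1): Delta=-0.2477 Bond=18.7259
(2,0): Delta=0.0000 Bond=23.5649
(2,1): Delta=-1.1721 Bond=67.3108
(2,2): Delta=-0.1385 Bond=11.0078
(3,0): Delta=0.0000 Bond=24.2718
(3,1): Delta=0.0000 Bond=24.2718
(3,2): Delta=-1.3106 Bond=77.0988
(3,3): Delta=0.0000 Bond=0.0000
V0=2.3482

Since d<R<u, set p* = (R−d)/(u−d) = 0.8529; price each node as the discounted p*-expectation of its children.
At expiry t=4: V(4,0)=25.0000, V(4,1)=25.0000, V(4,2)=25.0000, V(4,3)=0.0000, V(4,4)=0.0000
(3,0): S=26.3396. Δ = (V_up−V_dn)/(S_up−S_dn) = (25.0000−25.0000)/(28.4467−19.4913) = 0.0000. V = [p*·25.0000 + (1−p*)·25.0000]/1.03 = 24.2718. B = V − Δ·S = 24.2718.
(3,1): S=38.4415. Δ = (V_up−V_dn)/(S_up−S_dn) = (25.0000−25.0000)/(41.5168−28.4467) = 0.0000. V = [p*·25.0000 + (1−p*)·25.0000]/1.03 = 24.2718. B = V − Δ·S = 24.2718.
(3,2): S=56.1038. Δ = (V_up−V_dn)/(S_up−S_dn) = (0.0000−25.0000)/(60.5921−41.5168) = -1.3106. V = [p*·0.0000 + (1−p*)·25.0000]/1.03 = 3.5694. B = V − Δ·S = 77.0988.
(3,3): S=81.8813. Δ = (V_up−V_dn)/(S_up−S_dn) = (0.0000−0.0000)/(88.4318−60.5921) = 0.0000. V = [p*·0.0000 + (1−p*)·0.0000]/1.03 = 0.0000. B = V − Δ·S = 0.0000.
(2,0): S=35.5940. Δ = (V_up−V_dn)/(S_up−S_dn) = (24.2718−24.2718)/(38.4415−26.3396) = 0.0000. V = [p*·24.2718 + (1−p*)·24.2718]/1.03 = 23.5649. B = V − Δ·S = 23.5649.
(2,1): S=51.9480. Δ = (V_up−V_dn)/(S_up−S_dn) = (3.5694−24.2718)/(56.1038−38.4415) = -1.1721. V = [p*·3.5694 + (1−p*)·24.2718]/1.03 = 6.4212. B = V − Δ·S = 67.3108.
(2,2): S=75.8160. Δ = (V_up−V_dn)/(S_up−S_dn) = (0.0000−3.5694)/(81.8813−56.1038) = -0.1385. V = [p*·0.0000 + (1−p*)·3.5694]/1.03 = 0.5096. B = V − Δ·S = 11.0078.
(1,0): S=48.1000. Δ = (V_up−V_dn)/(S_up−S_dn) = (6.4212−23.5649)/(51.9480−35.5940) = -1.0483. V = [p*·6.4212 + (1−p*)·23.5649]/1.03 = 8.6819. B = V − Δ·S = 59.1045.
(1,1): S=70.2000. Δ = (V_up−V_dn)/(S_up−S_dn) = (0.5096−6.4212)/(75.8160−51.9480) = -0.2477. V = [p*·0.5096 + (1−p*)·6.4212]/1.03 = 1.3388. B = V − Δ·S = 18.7259.
(0,0): S=65.0000. Δ = (V_up−V_dn)/(S_up−S_dn) = (1.3388−8.6819)/(70.2000−48.1000) = -0.3323. V = [p*·1.3388 + (1−p*)·8.6819]/1.03 = 2.3482. B = V − Δ·S = 23.9456.
The time-0 hedge costs 2.3482, which is the no-arbitrage price.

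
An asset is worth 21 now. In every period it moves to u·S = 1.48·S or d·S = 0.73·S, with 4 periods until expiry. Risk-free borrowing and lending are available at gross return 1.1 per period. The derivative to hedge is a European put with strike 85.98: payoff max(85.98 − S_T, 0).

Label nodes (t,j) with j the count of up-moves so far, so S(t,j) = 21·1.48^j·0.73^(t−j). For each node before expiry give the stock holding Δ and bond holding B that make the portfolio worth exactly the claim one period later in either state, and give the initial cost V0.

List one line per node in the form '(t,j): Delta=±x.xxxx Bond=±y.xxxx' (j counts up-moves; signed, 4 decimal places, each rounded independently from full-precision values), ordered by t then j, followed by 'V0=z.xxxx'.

(0,0): Delta=-0.9154 Bond=57.5462
(1,0): Delta=-1.0000 Bond=64.5980
(1,1): Delta=-0.8725 Bond=61.9685
(2,0): Delta=-1.0000 Bond=71.0579
(2,1): Delta=-1.0000 Bond=71.0579
(2,2): Delta=-0.8079 Bond=65.1946
(3,0): Delta=-1.0000 Bond=78.1636
(3,1): Delta=-1.0000 Bond=78.1636
(3,2): Delta=-1.0000 Bond=78.1636
(3,3): Delta=-0.7106 Bond=65.0901
V0=38.3232

Risk-neutral probability p* = (R−d)/(u−d) = (1.1−0.73)/(1.48−0.73) = 0.4933.
At expiry t=4: V(4,0)=80.0164, V(4,1)=73.8894, V(4,2)=61.4675, V(4,3)=36.2833, V(4,4)=0.0000
  t=3,j=0: stock 8.1694 → up 12.0906 (V=73.8894), down 5.9636 (V=80.0164). Price 69.9943; hedge Δ=-1.0000, bond B=78.1636.
  t=3,j=1: stock 16.5625 → up 24.5125 (V=61.4675), down 12.0906 (V=73.8894). Price 61.6011; hedge Δ=-1.0000, bond B=78.1636.
  t=3,j=2: stock 33.5788 → up 49.6967 (V=36.2833), down 24.5125 (V=61.4675). Price 44.5848; hedge Δ=-1.0000, bond B=78.1636.
  t=3,j=3: stock 68.0776 → up 100.7549 (V=0.0000), down 49.6967 (V=36.2833). Price 16.7123; hedge Δ=-0.7106, bond B=65.0901.
  t=2,j=0: stock 11.1909 → up 16.5625 (V=61.6011), down 8.1694 (V=69.9943). Price 59.8670; hedge Δ=-1.0000, bond B=71.0579.
  t=2,j=1: stock 22.6884 → up 33.5788 (V=44.5848), down 16.5625 (V=61.6011). Price 48.3695; hedge Δ=-1.0000, bond B=71.0579.
  t=2,j=2: stock 45.9984 → up 68.0776 (V=16.7123), down 33.5788 (V=44.5848). Price 28.0313; hedge Δ=-0.8079, bond B=65.1946.
  t=1,j=0: stock 15.3300 → up 22.6884 (V=48.3695), down 11.1909 (V=59.8670). Price 49.2680; hedge Δ=-1.0000, bond B=64.5980.
  t=1,j=1: stock 31.0800 → up 45.9984 (V=28.0313), down 22.6884 (V=48.3695). Price 34.8509; hedge Δ=-0.8725, bond B=61.9685.
  t=0,j=0: stock 21.0000 → up 31.0800 (V=34.8509), down 15.3300 (V=49.2680). Price 38.3232; hedge Δ=-0.9154, bond B=57.5462.
Each (Δ,B) replicates both successor values, so the strategy is self-financing and V0 is arbitrage-free.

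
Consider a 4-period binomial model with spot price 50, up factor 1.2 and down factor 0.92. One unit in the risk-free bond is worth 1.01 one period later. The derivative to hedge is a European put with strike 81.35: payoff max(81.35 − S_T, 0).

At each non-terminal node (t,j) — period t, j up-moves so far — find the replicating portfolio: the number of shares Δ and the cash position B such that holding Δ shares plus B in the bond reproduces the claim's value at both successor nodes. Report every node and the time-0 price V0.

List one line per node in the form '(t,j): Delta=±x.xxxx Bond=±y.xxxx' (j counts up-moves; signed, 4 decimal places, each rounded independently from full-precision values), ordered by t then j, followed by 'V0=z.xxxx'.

(0,0): Delta=-0.9486 Bond=75.8343
(1,0): Delta=-1.0000 Bond=78.9575
(1,1): Delta=-0.8654 Bond=71.6001
(2,0): Delta=-1.0000 Bond=79.7471
(2,1): Delta=-1.0000 Bond=79.7471
(2,2): Delta=-0.6475 Bond=56.6286
(3,0): Delta=-1.0000 Bond=80.5446
(3,1): Delta=-1.0000 Bond=80.5446
(3,2): Delta=-1.0000 Bond=80.5446
(3,3): Delta=-0.0770 Bond=7.9010
V0=28.4048

Since d<R<u, set p* = (R−d)/(u−d) = 0.3214; price each node as the discounted p*-expectation of its children.
Payoff layer (t=4): V(4,0)=45.5304, V(4,1)=34.6287, V(4,2)=20.4092, V(4,3)=1.8620, V(4,4)=0.0000
Node (3,0) S=38.9344: V=(p*·34.6287+(1−p*)·45.5304)/1.01=41.6102; Δ=(34.6287−45.5304)/(46.7213−35.8196)=-1.0000; B=V−Δ·S=80.5446
Node (3,1) S=50.7840: V=(p*·20.4092+(1−p*)·34.6287)/1.01=29.7606; Δ=(20.4092−34.6287)/(60.9408−46.7213)=-1.0000; B=V−Δ·S=80.5446
Node (3,2) S=66.2400: V=(p*·1.8620+(1−p*)·20.4092)/1.01=14.3046; Δ=(1.8620−20.4092)/(79.4880−60.9408)=-1.0000; B=V−Δ·S=80.5446
Node (3,3) S=86.4000: V=(p*·0.0000+(1−p*)·1.8620)/1.01=1.2510; Δ=(0.0000−1.8620)/(103.6800−79.4880)=-0.0770; B=V−Δ·S=7.9010
Node (2,0) S=42.3200: V=(p*·29.7606+(1−p*)·41.6102)/1.01=37.4271; Δ=(29.7606−41.6102)/(50.7840−38.9344)=-1.0000; B=V−Δ·S=79.7471
Node (2,1) S=55.2000: V=(p*·14.3046+(1−p*)·29.7606)/1.01=24.5471; Δ=(14.3046−29.7606)/(66.2400−50.7840)=-1.0000; B=V−Δ·S=79.7471
Node (2,2) S=72.0000: V=(p*·1.2510+(1−p*)·14.3046)/1.01=10.0087; Δ=(1.2510−14.3046)/(86.4000−66.2400)=-0.6475; B=V−Δ·S=56.6286
Node (1,0) S=46.0000: V=(p*·24.5471+(1−p*)·37.4271)/1.01=32.9575; Δ=(24.5471−37.4271)/(55.2000−42.3200)=-1.0000; B=V−Δ·S=78.9575
Node (1,1) S=60.0000: V=(p*·10.0087+(1−p*)·24.5471)/1.01=19.6773; Δ=(10.0087−24.5471)/(72.0000−55.2000)=-0.8654; B=V−Δ·S=71.6001
Node (0,0) S=50.0000: V=(p*·19.6773+(1−p*)·32.9575)/1.01=28.4048; Δ=(19.6773−32.9575)/(60.0000−46.0000)=-0.9486; B=V−Δ·S=75.8343
Self-financing check: at every node Δ·S+B equals the discounted successor values.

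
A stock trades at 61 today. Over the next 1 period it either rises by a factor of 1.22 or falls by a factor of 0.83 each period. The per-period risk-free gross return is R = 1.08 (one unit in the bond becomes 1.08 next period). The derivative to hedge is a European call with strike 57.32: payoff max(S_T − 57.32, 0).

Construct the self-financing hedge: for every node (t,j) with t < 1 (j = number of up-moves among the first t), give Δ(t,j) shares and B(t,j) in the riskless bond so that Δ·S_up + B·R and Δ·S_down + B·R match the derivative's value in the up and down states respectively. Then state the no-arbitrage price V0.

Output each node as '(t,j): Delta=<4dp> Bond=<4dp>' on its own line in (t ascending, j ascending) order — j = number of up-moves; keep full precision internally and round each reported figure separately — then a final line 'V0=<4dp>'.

Risk-neutral probability p* = (R−d)/(u−d) = (1.08−0.83)/(1.22−0.83) = 0.6410.
Terminal payoffs: V(1,0)=0.0000, V(1,1)=17.1000
Node (0,0) S=61.0000: V=(p*·17.1000+(1−p*)·0.0000)/1.08=10.1496; Δ=(17.1000−0.0000)/(74.4200−50.6300)=0.7188; B=V−Δ·S=-33.6966
Each (Δ,B) replicates both successor values, so the strategy is self-financing and V0 is arbitrage-free.

(0,0): Delta=0.7188 Bond=-33.6966
V0=10.1496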